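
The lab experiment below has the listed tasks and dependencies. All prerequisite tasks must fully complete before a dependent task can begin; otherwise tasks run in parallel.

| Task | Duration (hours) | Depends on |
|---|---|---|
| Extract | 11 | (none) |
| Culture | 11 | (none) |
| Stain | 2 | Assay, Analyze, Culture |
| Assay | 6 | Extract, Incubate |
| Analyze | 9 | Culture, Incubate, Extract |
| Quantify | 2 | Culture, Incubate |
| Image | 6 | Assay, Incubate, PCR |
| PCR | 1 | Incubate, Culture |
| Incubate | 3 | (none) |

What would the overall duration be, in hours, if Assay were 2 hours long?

22

Baseline: Extract→Assay→Image = 11+6+6 = 23 → 23 hours.
Since Assay is critical, the -4 change carries straight to that chain (now 19 hours).
The binding chain switches to Culture→Analyze→Stain = 11+9+2 = 22; finish 22 hours.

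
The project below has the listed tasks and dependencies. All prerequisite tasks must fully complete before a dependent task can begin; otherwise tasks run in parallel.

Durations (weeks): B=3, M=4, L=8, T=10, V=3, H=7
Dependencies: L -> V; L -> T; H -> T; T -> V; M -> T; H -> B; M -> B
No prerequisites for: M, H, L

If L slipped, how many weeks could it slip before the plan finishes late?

The longest chain is L→T→V = 8+10+3 = 21; overall finish 21 weeks.
The longest chain containing L totals 21 weeks.
So L can slip 8 − 8 = 0 weeks.

0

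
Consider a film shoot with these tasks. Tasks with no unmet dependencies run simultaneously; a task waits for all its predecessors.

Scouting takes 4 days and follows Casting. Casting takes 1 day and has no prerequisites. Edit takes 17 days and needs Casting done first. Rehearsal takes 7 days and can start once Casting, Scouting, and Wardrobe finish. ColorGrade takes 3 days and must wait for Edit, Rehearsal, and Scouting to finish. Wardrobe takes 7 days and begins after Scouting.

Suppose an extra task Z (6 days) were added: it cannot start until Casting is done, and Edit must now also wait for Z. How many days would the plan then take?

Originally the plan takes 22 days.
With Z inserted, Edit now waits for max(Casting, Z).
New critical path: Casting→Z→Edit→ColorGrade = 1+6+17+3 = 27 ⇒ 27 days.

27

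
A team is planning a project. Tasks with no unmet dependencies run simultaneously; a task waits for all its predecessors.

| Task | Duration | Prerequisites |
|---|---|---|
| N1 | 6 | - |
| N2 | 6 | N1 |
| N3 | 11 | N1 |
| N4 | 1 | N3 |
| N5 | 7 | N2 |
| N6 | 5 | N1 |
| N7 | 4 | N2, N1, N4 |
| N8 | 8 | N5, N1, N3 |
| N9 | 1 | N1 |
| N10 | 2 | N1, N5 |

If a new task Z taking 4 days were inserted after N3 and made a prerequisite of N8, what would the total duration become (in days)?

Originally the project takes 27 days.
With Z inserted, N8 now waits for max(N5, N1, N3, Z).
New critical path: N1→N3→Z→N8 = 6+11+4+8 = 29 ⇒ 29 days.

29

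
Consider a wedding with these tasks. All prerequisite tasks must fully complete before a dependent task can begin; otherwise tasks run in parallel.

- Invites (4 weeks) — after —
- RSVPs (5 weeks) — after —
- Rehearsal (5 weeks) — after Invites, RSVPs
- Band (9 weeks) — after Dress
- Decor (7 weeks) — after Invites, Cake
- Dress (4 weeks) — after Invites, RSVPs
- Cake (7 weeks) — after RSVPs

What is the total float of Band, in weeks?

1

RSVPs→Cake→Decor = 5+7+7 = 19 sets the makespan at 19 weeks.
Longest path through Band: 18 weeks (earliest finish 18, latest finish 19).
Float = 19 − 18 = 1.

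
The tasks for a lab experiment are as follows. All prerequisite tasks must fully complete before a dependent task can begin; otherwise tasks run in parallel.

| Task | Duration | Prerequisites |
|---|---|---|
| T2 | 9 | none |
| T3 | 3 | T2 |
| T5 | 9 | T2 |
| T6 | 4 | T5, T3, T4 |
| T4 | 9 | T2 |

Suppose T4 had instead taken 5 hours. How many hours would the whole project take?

22

As given, the longest chain is T2→T4→T6 = 9+9+4 = 22, so the finish is 22 hours.
Since T4 is critical, the -4 change carries straight to that chain (now 18 hours).
New critical path: T2→T5→T6 = 9+9+4 = 22 ⇒ 22 hours.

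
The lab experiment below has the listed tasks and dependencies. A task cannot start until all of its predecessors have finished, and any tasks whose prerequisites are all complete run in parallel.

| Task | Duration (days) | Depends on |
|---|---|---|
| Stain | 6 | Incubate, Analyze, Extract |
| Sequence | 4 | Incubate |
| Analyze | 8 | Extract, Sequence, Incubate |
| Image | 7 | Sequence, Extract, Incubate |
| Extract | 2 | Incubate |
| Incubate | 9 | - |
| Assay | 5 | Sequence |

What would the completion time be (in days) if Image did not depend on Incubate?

27

Original critical path: Incubate→Sequence→Analyze→Stain = 9+4+8+6 = 27 ⇒ 27 days.
Dropping Incubate→Image doesn't change Image's earliest start (13); another predecessor still binds.
The longest chain is now Incubate→Sequence→Analyze→Stain = 9+4+8+6 = 27, so the plan takes 27 days.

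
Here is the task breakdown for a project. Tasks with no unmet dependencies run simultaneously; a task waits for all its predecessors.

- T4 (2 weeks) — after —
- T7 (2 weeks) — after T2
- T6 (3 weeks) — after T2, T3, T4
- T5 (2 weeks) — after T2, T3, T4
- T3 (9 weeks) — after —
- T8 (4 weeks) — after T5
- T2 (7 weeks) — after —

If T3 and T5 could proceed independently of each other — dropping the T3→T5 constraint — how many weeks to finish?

Before: longest chain T3→T5→T8 = 9+2+4 = 15, finish 15.
Without T3→T5, T5's earliest start moves from 9 to 7.
New critical path: T2→T5→T8 = 7+2+4 = 13 ⇒ 13 weeks.

13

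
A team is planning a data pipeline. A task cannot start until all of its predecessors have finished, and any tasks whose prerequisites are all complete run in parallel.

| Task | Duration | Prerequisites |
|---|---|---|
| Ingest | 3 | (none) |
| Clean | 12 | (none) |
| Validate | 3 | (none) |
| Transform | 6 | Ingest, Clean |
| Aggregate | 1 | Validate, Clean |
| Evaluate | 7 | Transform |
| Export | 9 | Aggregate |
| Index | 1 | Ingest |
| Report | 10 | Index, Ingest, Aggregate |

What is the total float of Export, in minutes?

The longest chain is Clean→Transform→Evaluate = 12+6+7 = 25; overall finish 25 minutes.
Longest path through Export: 22 minutes (earliest finish 22, latest finish 25).
Slack of Export = 16 − 13 = 3 minutes.

3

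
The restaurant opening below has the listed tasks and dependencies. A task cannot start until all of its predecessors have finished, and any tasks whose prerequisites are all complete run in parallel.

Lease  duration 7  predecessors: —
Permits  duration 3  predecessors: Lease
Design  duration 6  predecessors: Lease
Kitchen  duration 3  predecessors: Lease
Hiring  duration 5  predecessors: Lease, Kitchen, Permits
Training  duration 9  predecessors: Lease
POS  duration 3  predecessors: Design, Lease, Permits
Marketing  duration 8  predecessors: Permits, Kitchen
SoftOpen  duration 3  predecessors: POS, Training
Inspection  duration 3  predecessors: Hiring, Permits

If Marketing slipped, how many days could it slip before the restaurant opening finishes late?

The longest chain is Lease→Design→POS→SoftOpen = 7+6+3+3 = 19; overall finish 19 days.
The longest chain containing Marketing totals 18 days.
So Marketing can slip 19 − 18 = 1 day.

1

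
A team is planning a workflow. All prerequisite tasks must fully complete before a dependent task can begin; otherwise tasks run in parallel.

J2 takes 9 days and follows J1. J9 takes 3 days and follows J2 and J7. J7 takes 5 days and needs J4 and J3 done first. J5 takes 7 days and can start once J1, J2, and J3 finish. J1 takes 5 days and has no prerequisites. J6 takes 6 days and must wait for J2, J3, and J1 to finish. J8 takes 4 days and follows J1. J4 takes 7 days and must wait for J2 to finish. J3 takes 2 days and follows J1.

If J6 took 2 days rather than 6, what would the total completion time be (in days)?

Baseline: J1→J2→J4→J7→J9 = 5+9+7+5+3 = 29 → 29 days.
The longest path through J6 is only 20 days, so J6 has float 9.
That remains the longest chain; total 29 days.

29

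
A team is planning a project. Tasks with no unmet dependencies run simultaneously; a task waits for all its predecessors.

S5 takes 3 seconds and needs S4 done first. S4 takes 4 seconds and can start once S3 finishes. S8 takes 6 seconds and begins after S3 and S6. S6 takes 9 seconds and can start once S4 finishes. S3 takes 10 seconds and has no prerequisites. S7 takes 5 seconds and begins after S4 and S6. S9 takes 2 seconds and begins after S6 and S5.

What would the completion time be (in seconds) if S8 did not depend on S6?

28

With the dependency in place, S3→S4→S6→S8 = 10+4+9+6 = 29 sets the finish at 29 seconds.
Without S6→S8, S8's earliest start moves from 23 to 10.
After: S3→S4→S6→S7 = 10+4+9+5 = 28 → 28 seconds.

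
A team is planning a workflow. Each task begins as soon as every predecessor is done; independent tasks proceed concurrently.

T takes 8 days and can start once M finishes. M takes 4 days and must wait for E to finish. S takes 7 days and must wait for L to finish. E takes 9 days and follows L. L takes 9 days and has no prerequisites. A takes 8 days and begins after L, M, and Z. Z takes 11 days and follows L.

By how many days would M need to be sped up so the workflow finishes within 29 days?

Current finish: 30 days; target: 29.
M is on every critical path, so each day cut from M cuts the finish by one (this holds down to a finish of 28).
Need 30 − 29 = 1 day off M → M becomes 3 days, finish becomes 29.

1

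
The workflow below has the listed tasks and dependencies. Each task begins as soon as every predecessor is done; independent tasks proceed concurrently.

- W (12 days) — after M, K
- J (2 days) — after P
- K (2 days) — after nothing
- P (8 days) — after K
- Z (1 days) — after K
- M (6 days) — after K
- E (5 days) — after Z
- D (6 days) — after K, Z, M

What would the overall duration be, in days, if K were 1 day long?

As given, the longest chain is K→M→W = 2+6+12 = 20, so the finish is 20 days.
K is on the critical path; changing it to 1 makes that path 19 days.
That remains the longest chain; total 19 days.

19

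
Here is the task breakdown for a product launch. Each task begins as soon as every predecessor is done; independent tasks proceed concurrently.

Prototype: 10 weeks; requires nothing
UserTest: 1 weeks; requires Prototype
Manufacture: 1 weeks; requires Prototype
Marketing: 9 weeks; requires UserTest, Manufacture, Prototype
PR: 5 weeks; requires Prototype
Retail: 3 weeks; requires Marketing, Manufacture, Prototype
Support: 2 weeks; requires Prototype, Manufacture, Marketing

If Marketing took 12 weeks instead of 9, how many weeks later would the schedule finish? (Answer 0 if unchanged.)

3

The binding path is Prototype→UserTest→Marketing→Retail = 10+1+9+3 = 23; finish at 23 weeks.
Since Marketing is critical, the +3 change carries straight to that chain (now 26 weeks).
No other chain overtakes it, so the finish is 26 weeks.
Change in finish: 26 − 23 = +3 weeks.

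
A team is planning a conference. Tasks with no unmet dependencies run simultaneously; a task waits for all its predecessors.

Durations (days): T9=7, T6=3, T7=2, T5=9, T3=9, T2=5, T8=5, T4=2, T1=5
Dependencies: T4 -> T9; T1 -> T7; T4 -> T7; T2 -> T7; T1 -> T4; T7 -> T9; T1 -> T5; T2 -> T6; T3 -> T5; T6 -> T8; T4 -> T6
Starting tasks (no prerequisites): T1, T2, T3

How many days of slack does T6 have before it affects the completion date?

3

The longest chain is T3→T5 = 9+9 = 18; overall finish 18 days.
Longest path through T6: 15 days (earliest finish 10, latest finish 13).
Slack of T6 = 10 − 7 = 3 days.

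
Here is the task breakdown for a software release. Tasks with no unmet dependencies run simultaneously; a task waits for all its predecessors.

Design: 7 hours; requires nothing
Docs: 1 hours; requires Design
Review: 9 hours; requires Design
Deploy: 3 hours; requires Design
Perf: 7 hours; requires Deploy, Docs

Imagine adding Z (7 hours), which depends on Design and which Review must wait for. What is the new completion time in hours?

Originally the project takes 17 hours.
With Z inserted, Review now waits for max(Design, Z).
New critical path: Design→Z→Review = 7+7+9 = 23 ⇒ 23 hours.

23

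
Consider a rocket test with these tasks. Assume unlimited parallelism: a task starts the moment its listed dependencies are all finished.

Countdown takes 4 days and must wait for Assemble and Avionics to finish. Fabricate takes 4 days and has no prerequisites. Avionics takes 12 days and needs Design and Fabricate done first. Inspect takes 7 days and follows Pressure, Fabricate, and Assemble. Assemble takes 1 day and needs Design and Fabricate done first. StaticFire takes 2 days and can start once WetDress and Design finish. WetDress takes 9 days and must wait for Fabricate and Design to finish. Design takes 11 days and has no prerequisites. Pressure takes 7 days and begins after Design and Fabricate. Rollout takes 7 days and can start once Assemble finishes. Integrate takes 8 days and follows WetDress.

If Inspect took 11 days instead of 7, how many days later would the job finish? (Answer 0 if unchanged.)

Critical path before the change: Design→WetDress→Integrate = 11+9+8 = 28 giving 28 days.
The longest path through Inspect is only 25 days, so Inspect has float 3.
Now Design→Pressure→Inspect = 11+7+11 = 29 is longest, so the finish becomes 29 days.
Change in finish: 29 − 28 = +1 days.

1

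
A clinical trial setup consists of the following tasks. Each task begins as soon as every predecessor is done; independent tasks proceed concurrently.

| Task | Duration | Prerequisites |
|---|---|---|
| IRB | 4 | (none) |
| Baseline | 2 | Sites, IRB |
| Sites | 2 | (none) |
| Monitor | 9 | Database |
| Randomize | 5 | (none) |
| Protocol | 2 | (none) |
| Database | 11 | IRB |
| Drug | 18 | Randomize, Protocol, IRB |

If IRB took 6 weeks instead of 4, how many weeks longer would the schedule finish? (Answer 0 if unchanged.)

Baseline: IRB→Database→Monitor = 4+11+9 = 24 → 24 weeks.
IRB lies on that path, so at 6 weeks the path becomes 26 weeks.
That remains the longest chain; total 26 weeks.
Change in finish: 26 − 24 = +2 weeks.

2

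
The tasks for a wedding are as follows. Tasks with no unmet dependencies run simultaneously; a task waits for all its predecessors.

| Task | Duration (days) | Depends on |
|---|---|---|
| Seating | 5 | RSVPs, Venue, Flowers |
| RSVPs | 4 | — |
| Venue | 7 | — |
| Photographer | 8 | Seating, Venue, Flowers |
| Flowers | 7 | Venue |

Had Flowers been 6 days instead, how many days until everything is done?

The binding path is Venue→Flowers→Seating→Photographer = 7+7+5+8 = 27; finish at 27 days.
Flowers is on the critical path; changing it to 6 makes that path 26 days.
That remains the longest chain; total 26 days.

26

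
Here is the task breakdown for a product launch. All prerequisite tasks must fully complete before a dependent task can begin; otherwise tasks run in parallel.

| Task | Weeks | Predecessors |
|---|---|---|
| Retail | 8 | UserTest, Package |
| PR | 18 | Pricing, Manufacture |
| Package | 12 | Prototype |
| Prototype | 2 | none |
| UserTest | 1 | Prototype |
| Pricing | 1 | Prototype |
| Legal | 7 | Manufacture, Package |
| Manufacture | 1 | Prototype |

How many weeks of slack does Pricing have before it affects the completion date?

1

Critical path: Prototype→Package→Retail = 2+12+8 = 22, so the finish is 22 weeks.
Longest path through Pricing: 21 weeks (earliest finish 3, latest finish 4).
Slack of Pricing = 3 − 2 = 1 week.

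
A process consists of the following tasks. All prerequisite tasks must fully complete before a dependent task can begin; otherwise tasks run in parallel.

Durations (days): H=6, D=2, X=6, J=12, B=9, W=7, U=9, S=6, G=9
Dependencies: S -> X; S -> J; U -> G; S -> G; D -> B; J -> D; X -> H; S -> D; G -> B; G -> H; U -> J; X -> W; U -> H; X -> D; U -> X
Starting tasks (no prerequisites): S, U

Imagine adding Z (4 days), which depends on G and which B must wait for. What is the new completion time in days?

Originally the project takes 32 days.
With Z inserted, B now waits for max(G, D, Z).
New critical path: U→J→D→B = 9+12+2+9 = 32 ⇒ 32 days.

32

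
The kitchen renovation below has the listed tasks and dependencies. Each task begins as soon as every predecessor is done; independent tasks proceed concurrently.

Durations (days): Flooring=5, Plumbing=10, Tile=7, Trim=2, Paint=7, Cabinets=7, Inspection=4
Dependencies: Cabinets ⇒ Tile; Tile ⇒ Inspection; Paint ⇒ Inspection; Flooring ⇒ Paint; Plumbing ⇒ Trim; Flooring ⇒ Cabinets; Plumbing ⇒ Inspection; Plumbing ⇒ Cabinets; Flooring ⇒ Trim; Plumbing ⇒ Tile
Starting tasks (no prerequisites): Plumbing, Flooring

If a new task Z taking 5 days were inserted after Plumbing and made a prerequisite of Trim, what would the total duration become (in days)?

28

Originally the schedule takes 28 days.
With Z inserted, Trim now waits for max(Flooring, Plumbing, Z).
New critical path: Plumbing→Cabinets→Tile→Inspection = 10+7+7+4 = 28 ⇒ 28 days.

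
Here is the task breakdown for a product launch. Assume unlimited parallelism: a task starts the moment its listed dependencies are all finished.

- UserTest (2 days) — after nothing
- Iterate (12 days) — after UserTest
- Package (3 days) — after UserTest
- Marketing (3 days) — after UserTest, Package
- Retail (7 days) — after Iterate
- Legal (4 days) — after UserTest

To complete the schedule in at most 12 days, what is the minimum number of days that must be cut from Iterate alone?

9

Current finish: 21 days; target: 12.
Iterate is on every critical path, so each day cut from Iterate cuts the finish by one (this holds down to a finish of 10).
Need 21 − 12 = 9 days off Iterate → Iterate becomes 3 days, finish becomes 12.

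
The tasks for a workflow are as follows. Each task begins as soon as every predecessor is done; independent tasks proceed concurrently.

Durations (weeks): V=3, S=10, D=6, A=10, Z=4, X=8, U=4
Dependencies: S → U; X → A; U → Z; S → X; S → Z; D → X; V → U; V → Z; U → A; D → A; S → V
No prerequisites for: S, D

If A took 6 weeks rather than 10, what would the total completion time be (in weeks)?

24

As given, the longest chain is S→X→A = 10+8+10 = 28, so the finish is 28 weeks.
A lies on that path, so at 6 weeks the path becomes 24 weeks.
No other chain overtakes it, so the finish is 24 weeks.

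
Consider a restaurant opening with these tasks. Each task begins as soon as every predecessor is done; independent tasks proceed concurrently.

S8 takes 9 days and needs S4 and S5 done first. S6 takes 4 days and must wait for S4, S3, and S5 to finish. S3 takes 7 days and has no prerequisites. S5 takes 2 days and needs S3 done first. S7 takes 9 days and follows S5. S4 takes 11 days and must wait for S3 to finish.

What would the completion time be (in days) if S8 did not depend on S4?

22

Original critical path: S3→S4→S8 = 7+11+9 = 27 ⇒ 27 days.
Without S4→S8, S8's earliest start moves from 18 to 9.
The longest chain is now S3→S4→S6 = 7+11+4 = 22, so the restaurant opening takes 22 days.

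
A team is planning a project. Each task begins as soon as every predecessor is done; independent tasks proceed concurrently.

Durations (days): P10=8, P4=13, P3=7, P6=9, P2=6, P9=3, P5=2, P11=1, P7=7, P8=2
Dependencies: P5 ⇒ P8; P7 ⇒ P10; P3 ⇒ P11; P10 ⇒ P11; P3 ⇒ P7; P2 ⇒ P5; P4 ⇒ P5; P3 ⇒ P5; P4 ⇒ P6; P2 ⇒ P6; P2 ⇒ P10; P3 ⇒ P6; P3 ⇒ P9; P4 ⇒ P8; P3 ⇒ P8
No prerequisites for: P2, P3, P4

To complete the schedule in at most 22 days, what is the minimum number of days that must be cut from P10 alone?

Current finish: 23 days; target: 22.
P10 is on every critical path, so each day cut from P10 cuts the finish by one (this holds down to a finish of 22).
Need 23 − 22 = 1 day off P10 → P10 becomes 7 days, finish becomes 22.

1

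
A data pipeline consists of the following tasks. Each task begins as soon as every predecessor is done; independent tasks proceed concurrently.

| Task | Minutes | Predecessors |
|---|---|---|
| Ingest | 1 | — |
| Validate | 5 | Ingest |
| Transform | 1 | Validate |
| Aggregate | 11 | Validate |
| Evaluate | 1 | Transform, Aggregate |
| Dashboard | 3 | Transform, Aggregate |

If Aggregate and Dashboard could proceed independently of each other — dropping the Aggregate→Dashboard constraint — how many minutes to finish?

Original critical path: Ingest→Validate→Aggregate→Dashboard = 1+5+11+3 = 20 ⇒ 20 minutes.
Without Aggregate→Dashboard, Dashboard's earliest start moves from 17 to 7.
The longest chain is now Ingest→Validate→Aggregate→Evaluate = 1+5+11+1 = 18, so the job takes 18 minutes.

18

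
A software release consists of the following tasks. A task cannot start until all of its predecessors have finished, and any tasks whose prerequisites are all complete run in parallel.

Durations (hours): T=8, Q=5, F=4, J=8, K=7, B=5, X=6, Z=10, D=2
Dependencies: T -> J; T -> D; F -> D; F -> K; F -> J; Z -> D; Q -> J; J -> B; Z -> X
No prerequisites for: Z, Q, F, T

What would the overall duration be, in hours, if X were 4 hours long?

21

The binding path is T→J→B = 8+8+5 = 21; finish at 21 hours.
X has 5 hours of float (longest path through it is 16).
The critical path is still T→J→B; finish is now 21 hours.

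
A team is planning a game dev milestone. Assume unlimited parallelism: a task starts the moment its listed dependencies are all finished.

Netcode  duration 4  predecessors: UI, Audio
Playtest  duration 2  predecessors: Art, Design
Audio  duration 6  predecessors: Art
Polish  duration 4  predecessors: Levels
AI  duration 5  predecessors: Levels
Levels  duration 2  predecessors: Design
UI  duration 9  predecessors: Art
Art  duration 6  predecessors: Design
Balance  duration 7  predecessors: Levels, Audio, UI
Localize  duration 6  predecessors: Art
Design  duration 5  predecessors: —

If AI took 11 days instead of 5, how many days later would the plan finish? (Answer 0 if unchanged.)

As given, the longest chain is Design→Art→UI→Balance = 5+6+9+7 = 27, so the finish is 27 days.
The longest path through AI is only 12 days, so AI has float 15.
No other chain overtakes it, so the finish is 27 days.
Change in finish: 27 − 27 = +0 days.

0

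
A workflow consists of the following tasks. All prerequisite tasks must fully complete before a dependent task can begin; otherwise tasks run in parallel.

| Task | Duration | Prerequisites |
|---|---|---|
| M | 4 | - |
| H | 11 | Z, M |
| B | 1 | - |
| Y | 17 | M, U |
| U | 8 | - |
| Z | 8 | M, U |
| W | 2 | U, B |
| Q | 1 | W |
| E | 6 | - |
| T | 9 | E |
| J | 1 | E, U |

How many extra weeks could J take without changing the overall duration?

18

U→Z→H = 8+8+11 = 27 sets the makespan at 27 weeks.
Longest path through J: 9 weeks (earliest finish 9, latest finish 27).
Float = 27 − 9 = 18.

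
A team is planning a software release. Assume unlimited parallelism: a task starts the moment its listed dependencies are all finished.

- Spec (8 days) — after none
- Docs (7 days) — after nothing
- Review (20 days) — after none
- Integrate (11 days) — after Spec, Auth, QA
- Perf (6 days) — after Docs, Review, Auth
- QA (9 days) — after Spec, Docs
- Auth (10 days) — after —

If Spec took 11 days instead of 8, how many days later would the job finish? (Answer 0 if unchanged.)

Baseline: Spec→QA→Integrate = 8+9+11 = 28 → 28 days.
Spec is on the critical path; changing it to 11 makes that path 31 days.
That remains the longest chain; total 31 days.
Change in finish: 31 − 28 = +3 days.

3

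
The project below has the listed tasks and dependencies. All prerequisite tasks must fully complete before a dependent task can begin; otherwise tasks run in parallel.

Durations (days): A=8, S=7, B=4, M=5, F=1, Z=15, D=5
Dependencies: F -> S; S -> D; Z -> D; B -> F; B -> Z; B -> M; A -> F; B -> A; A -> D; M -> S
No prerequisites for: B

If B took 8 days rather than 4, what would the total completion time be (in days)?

29

Actual critical path: B→A→F→S→D = 4+8+1+7+5 = 25 ⇒ 25 days.
Since B is critical, the +4 change carries straight to that chain (now 29 days).
That remains the longest chain; total 29 days.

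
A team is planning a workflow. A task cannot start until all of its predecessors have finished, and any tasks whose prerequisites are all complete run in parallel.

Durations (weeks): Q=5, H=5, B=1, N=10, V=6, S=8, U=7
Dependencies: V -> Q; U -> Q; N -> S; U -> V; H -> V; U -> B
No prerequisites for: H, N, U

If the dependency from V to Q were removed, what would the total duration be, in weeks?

18

With the dependency in place, N→S = 10+8 = 18 sets the finish at 18 weeks.
Without V→Q, Q's earliest start moves from 13 to 7.
The longest chain is now N→S = 10+8 = 18, so the job takes 18 weeks.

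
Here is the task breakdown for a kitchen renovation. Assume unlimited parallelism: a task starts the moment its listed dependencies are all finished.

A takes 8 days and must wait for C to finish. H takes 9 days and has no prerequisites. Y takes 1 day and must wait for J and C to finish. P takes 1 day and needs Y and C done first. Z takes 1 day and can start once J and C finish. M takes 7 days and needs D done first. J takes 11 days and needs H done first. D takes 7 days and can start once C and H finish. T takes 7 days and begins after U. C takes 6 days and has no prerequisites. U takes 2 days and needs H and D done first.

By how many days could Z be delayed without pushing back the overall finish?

The longest chain is H→D→U→T = 9+7+2+7 = 25; overall finish 25 days.
Longest path through Z: 21 days (earliest finish 21, latest finish 25).
Float = 25 − 21 = 4.

4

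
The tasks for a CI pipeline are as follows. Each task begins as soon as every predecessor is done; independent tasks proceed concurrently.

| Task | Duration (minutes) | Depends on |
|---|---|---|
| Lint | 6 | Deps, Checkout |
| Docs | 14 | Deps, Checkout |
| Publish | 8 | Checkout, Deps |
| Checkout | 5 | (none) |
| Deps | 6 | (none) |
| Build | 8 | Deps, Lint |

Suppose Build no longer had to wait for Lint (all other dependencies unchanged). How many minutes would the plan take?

Before: longest chain Deps→Lint→Build = 6+6+8 = 20, finish 20.
Without Lint→Build, Build's earliest start moves from 12 to 6.
The longest chain is now Deps→Docs = 6+14 = 20, so the plan takes 20 minutes.

20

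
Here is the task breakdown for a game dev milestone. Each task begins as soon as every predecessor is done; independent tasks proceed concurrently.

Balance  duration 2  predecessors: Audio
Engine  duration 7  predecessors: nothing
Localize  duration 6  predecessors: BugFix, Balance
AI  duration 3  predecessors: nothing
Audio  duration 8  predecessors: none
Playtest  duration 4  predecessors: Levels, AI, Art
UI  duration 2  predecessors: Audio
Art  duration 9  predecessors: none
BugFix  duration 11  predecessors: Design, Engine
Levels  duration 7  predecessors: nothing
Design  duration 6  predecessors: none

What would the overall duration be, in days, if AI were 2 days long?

Actual critical path: Engine→BugFix→Localize = 7+11+6 = 24 ⇒ 24 days.
AI has 17 days of float (longest path through it is 7).
No other chain overtakes it, so the finish is 24 days.

24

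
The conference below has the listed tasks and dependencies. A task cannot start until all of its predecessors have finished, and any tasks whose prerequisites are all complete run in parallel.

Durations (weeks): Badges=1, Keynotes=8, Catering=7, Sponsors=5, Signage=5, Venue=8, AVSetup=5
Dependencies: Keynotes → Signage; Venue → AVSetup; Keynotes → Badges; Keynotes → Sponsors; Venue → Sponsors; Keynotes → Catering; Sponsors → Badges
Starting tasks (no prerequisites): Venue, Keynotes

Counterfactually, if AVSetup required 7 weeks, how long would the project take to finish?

15

The binding path is Keynotes→Catering = 8+7 = 15; finish at 15 weeks.
AVSetup has 2 weeks of float (longest path through it is 13).
Now Venue→AVSetup = 8+7 = 15 is longest, so the finish becomes 15 weeks.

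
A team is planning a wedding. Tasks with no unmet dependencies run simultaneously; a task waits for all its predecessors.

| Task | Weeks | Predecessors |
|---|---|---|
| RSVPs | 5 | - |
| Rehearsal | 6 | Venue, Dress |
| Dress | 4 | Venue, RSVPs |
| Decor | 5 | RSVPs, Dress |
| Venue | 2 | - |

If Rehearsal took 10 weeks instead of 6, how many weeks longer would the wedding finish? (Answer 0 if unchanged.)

Baseline: RSVPs→Dress→Rehearsal = 5+4+6 = 15 → 15 weeks.
Since Rehearsal is critical, the +4 change carries straight to that chain (now 19 weeks).
The critical path is still RSVPs→Dress→Rehearsal; finish is now 19 weeks.
Change in finish: 19 − 15 = +4 weeks.

4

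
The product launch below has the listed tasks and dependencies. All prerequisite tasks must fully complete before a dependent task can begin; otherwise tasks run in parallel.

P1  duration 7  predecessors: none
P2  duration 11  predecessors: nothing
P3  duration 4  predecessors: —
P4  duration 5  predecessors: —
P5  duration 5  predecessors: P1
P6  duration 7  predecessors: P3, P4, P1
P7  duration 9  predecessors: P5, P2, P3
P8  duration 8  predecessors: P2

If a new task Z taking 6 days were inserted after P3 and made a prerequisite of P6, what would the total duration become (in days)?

Originally the product launch takes 21 days.
With Z inserted, P6 now waits for max(P3, P4, P1, Z).
New critical path: P1→P5→P7 = 7+5+9 = 21 ⇒ 21 days.

21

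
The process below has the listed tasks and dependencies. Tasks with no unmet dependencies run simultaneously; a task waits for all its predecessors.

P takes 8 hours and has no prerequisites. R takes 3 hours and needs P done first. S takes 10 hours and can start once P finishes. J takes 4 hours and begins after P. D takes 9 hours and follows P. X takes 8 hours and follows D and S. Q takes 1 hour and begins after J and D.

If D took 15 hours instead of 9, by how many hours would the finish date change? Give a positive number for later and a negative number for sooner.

5

Actual critical path: P→S→X = 8+10+8 = 26 ⇒ 26 hours.
D has 1 hour of float (longest path through it is 25).
The binding chain switches to P→D→X = 8+15+8 = 31; finish 31 hours.
Change in finish: 31 − 26 = +5 hours.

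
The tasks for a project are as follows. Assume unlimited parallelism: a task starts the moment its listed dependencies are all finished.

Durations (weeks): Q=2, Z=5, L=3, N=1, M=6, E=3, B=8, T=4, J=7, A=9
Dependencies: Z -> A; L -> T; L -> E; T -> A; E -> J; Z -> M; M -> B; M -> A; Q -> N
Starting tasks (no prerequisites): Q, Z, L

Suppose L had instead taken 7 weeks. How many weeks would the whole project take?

20

Critical path before the change: Z→M→A = 5+6+9 = 20 giving 20 weeks.
The longest path through L is only 16 weeks, so L has float 4.
No other chain overtakes it, so the finish is 20 weeks.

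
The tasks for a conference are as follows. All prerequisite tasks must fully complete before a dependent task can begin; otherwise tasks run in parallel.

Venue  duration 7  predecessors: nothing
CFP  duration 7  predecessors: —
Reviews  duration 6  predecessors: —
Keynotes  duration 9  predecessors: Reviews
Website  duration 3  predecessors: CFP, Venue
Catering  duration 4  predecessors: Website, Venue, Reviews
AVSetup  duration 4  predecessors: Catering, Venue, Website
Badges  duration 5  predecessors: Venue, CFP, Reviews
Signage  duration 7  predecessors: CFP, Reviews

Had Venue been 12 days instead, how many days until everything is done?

Critical path before the change: Venue→Website→Catering→AVSetup = 7+3+4+4 = 18 giving 18 days.
Since Venue is critical, the +5 change carries straight to that chain (now 23 days).
The critical path is still Venue→Website→Catering→AVSetup; finish is now 23 days.

23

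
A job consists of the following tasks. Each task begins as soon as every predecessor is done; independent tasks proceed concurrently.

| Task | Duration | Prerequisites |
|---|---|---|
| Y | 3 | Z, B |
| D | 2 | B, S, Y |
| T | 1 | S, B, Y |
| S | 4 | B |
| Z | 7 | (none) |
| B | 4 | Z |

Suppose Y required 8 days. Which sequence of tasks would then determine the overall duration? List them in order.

Z, B, Y, D

Baseline: Z→B→S→D = 7+4+4+2 = 17 → 17 days.
The longest path through Y is only 16 days, so Y has float 1.
New critical path: Z→B→Y→D = 7+4+8+2 = 21 ⇒ 21 days.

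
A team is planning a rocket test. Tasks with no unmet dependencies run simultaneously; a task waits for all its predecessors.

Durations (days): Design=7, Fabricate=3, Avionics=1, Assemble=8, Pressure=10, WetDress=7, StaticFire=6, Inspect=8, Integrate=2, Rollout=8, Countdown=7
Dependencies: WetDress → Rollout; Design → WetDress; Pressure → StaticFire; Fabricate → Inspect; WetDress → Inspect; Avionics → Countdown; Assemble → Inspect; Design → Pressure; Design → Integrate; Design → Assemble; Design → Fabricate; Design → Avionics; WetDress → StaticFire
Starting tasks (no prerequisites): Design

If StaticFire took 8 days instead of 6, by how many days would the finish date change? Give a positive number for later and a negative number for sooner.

2

Baseline: Design→Pressure→StaticFire = 7+10+6 = 23 → 23 days.
Since StaticFire is critical, the +2 change carries straight to that chain (now 25 days).
That remains the longest chain; total 25 days.
Change in finish: 25 − 23 = +2 days.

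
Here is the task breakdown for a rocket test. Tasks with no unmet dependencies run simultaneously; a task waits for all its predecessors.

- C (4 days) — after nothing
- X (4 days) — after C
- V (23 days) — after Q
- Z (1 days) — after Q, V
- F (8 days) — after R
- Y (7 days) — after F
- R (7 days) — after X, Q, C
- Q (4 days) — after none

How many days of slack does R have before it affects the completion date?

0

C→X→R→F→Y = 4+4+7+8+7 = 30 sets the makespan at 30 days.
R finishes as early as 15 and must finish by 15.
So R can slip 15 − 15 = 0 days.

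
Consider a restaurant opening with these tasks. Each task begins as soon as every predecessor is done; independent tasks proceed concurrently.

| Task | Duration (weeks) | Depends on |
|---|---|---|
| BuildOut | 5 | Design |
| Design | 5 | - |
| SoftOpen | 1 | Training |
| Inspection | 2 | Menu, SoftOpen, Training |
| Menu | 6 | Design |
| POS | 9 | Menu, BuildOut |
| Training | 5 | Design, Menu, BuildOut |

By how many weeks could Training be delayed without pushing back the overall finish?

1

Design→Menu→POS = 5+6+9 = 20 sets the makespan at 20 weeks.
The longest chain containing Training totals 19 weeks.
Slack of Training = 12 − 11 = 1 week.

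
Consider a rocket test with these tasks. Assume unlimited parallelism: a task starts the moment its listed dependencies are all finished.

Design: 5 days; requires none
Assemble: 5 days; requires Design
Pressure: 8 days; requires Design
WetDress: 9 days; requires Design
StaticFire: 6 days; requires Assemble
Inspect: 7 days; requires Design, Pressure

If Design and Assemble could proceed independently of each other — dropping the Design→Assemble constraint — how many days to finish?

Original critical path: Design→Pressure→Inspect = 5+8+7 = 20 ⇒ 20 days.
Without Design→Assemble, Assemble's earliest start moves from 5 to 0.
New critical path: Design→Pressure→Inspect = 5+8+7 = 20 ⇒ 20 days.

20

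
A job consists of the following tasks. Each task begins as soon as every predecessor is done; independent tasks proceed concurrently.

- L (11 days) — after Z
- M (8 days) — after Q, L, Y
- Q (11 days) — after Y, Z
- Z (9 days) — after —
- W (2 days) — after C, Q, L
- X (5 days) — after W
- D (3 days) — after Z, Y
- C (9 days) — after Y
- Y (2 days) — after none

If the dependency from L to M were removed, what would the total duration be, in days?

28

Before: longest chain Z→Q→M = 9+11+8 = 28, finish 28.
Dropping L→M doesn't change M's earliest start (20); another predecessor still binds.
New critical path: Z→Q→M = 9+11+8 = 28 ⇒ 28 days.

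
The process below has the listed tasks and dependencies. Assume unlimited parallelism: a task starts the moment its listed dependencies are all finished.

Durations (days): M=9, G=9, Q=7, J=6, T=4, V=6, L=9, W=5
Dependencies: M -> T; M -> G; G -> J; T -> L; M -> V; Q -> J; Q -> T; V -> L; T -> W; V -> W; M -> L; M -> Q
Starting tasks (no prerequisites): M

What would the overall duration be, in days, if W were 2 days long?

29

The binding path is M→Q→T→L = 9+7+4+9 = 29; finish at 29 days.
W is off the critical path — its longest chain is 25 days, giving 4 of slack.
The critical path is still M→Q→T→L; finish is now 29 days.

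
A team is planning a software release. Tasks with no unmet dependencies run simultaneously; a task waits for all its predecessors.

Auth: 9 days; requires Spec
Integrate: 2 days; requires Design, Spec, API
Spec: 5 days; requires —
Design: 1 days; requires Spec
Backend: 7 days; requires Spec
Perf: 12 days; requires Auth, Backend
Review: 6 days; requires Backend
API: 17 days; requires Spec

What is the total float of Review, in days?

Critical path: Spec→Auth→Perf = 5+9+12 = 26, so the finish is 26 days.
Longest path through Review: 18 days (earliest finish 18, latest finish 26).
Float = 26 − 18 = 8.

8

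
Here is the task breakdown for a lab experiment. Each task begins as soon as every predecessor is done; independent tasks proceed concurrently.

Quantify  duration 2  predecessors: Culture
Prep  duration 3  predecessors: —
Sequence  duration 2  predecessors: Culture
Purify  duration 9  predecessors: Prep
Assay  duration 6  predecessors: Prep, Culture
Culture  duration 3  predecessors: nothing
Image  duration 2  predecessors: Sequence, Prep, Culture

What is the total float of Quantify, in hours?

7

The longest chain is Prep→Purify = 3+9 = 12; overall finish 12 hours.
Quantify finishes as early as 5 and must finish by 12.
Float = 12 − 5 = 7.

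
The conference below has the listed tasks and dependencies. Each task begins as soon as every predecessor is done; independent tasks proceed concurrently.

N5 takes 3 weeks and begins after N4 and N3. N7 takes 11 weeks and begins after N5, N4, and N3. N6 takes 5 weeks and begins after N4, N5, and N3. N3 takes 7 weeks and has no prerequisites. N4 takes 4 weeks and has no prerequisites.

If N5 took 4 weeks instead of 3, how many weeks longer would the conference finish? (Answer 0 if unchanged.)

Actual critical path: N3→N5→N7 = 7+3+11 = 21 ⇒ 21 weeks.
Since N5 is critical, the +1 change carries straight to that chain (now 22 weeks).
No other chain overtakes it, so the finish is 22 weeks.
Change in finish: 22 − 21 = +1 weeks.

1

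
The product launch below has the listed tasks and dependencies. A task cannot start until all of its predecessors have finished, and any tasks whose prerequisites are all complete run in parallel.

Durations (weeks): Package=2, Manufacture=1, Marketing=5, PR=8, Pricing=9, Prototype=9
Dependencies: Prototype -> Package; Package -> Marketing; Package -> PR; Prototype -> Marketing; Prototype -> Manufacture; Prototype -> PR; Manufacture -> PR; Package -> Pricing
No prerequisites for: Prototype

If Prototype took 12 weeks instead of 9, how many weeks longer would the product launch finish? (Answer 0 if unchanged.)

As given, the longest chain is Prototype→Package→Pricing = 9+2+9 = 20, so the finish is 20 weeks.
Since Prototype is critical, the +3 change carries straight to that chain (now 23 weeks).
The critical path is still Prototype→Package→Pricing; finish is now 23 weeks.
Change in finish: 23 − 20 = +3 weeks.

3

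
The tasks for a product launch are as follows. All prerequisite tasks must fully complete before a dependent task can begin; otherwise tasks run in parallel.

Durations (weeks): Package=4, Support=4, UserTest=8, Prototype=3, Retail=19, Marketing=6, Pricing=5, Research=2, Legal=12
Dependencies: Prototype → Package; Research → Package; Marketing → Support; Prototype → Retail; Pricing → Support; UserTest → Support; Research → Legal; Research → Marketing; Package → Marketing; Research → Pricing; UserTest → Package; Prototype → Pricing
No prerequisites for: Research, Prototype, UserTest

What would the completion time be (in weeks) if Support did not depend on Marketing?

22

With the dependency in place, Prototype→Retail = 3+19 = 22 sets the finish at 22 weeks.
Without Marketing→Support, Support's earliest start moves from 18 to 8.
New critical path: Prototype→Retail = 3+19 = 22 ⇒ 22 weeks.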